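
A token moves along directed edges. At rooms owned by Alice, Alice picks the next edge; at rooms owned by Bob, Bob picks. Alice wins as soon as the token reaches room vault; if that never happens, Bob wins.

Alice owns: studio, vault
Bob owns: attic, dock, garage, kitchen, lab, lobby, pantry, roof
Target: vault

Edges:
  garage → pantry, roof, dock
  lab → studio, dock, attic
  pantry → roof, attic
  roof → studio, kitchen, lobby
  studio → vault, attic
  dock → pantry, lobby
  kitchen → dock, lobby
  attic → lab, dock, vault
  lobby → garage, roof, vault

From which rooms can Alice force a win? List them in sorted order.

A0 = {vault}
A1: add {studio} — studio (Alice) has studio→vault.
A2 = A1; e.g. garage (Bob) can still go to pantry. Fixed point.
Alice's winning region = {studio, vault}.

studio, vault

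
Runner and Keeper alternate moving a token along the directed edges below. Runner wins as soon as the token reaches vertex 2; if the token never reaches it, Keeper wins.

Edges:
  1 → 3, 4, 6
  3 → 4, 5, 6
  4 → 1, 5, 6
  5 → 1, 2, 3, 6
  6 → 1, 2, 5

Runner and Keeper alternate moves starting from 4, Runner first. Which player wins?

Keeper

Track states (vertex, player-to-move).
A0 = {(2,Runner), (2,Keeper)}
A1: add {(5,Runner), (6,Runner)}.
A2 = A1; e.g. (1,Runner) stays out. (4,Runner) never enters ⇒ Keeper avoids the target.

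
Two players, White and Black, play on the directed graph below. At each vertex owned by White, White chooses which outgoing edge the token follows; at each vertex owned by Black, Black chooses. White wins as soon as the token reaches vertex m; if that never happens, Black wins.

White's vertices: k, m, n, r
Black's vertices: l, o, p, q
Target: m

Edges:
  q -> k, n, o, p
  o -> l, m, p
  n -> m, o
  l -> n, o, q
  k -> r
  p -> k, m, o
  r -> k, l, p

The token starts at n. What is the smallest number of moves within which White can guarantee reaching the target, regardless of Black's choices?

A0 = {m}
A1: add {n} — n (White) has n→m.
A2 = A1; e.g. k (White) has no edge into A1. Fixed point.
n enters the attractor at level 1, so White can force the target in 1 move from there.

1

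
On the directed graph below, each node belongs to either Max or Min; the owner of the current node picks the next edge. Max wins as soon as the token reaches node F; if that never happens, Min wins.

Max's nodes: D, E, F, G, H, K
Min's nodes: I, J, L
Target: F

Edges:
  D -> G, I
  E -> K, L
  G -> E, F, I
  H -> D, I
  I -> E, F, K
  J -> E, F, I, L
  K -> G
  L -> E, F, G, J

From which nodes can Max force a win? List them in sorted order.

D, E, F, G, H, I, K

A0 = {F}
A1: add {G} — G (Max) has G→F.
A2: add {D, K} — D (Max) has D→G; K (Max) has K→G.
A3: add {E, H} — E (Max) has E→K; H (Max) has H→D.
A4: add {I} — I (Min): all of {E, F, K} already in.
A5 = A4; e.g. J (Min) can still go to L. Fixed point.
Max's winning region = {D, E, F, G, H, I, K}.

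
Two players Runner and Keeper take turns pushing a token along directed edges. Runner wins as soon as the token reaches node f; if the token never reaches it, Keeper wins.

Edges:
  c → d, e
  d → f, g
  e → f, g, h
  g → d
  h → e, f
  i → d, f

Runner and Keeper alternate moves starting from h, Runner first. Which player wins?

Runner

Track states (vertex, player-to-move).
A0 = {(f,Runner), (f,Keeper)}
A1: add {(d,Runner), (e,Runner), (h,Runner), (i,Runner)}.
(h,Runner) ∈ A1 ⇒ Runner forces the target.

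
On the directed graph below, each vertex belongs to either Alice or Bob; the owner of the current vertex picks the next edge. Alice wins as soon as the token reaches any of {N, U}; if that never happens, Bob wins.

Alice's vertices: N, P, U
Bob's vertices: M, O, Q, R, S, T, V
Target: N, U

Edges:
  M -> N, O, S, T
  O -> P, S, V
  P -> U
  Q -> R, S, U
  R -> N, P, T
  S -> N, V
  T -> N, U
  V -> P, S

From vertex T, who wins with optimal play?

A0 = {N, U}
A1: add {P, T} — P (Alice) has P→U; T (Bob): all of {N, U} already in.
T ∈ A1, so Alice can force the target.

Alice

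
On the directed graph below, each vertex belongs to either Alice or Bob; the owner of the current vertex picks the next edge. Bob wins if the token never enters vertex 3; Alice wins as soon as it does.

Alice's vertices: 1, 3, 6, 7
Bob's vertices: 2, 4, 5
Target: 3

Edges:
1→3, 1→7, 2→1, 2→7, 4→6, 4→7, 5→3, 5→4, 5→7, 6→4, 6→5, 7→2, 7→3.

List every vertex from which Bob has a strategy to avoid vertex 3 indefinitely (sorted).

A0 = {3}
A1: add {1, 7} — 1 (Alice) has 1→3; 7 (Alice) has 7→3.
A2: add {2} — 2 (Bob): all of {1, 7} already in.
A3 = A2; e.g. 4 (Bob) can still go to 6. Fixed point.
Alice's attractor = {1, 2, 3, 7}; Bob avoids the target exactly from the complement.

4, 5, 6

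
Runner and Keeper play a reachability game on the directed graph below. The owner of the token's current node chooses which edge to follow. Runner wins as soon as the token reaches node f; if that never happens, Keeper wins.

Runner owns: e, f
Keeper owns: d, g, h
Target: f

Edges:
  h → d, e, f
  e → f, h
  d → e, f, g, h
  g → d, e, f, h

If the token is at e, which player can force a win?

Runner

A0 = {f}
A1: add {e} — e (Runner) has e→f.
A2 = A1; e.g. d (Keeper) can still go to g. Fixed point.
e ∈ A1, so Runner can force the target.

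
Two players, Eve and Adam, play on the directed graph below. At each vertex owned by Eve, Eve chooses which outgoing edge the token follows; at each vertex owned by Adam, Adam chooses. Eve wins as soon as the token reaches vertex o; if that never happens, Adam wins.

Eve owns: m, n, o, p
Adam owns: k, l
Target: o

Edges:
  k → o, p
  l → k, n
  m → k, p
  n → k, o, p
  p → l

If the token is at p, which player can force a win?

Adam

A0 = {o}
A1: add {n} — n (Eve) has n→o.
A2 = A1; e.g. k (Adam) can still go to p. Fixed point.
p never enters the attractor, so Adam can avoid the target forever.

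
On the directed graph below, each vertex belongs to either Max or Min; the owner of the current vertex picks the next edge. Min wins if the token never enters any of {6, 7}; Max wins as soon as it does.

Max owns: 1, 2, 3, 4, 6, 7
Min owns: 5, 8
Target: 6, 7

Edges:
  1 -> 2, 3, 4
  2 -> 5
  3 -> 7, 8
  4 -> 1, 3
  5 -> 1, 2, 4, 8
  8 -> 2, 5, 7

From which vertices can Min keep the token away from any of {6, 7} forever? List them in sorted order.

A0 = {6, 7}
A1: add {3} — 3 (Max) has 3→7.
A2: add {1, 4} — 1 (Max) has 1→3; 4 (Max) has 4→3.
A3 = A2; e.g. 2 (Max) has no edge into A2. Fixed point.
Max's attractor = {1, 3, 4, 6, 7}; Min avoids the target exactly from the complement.

2, 5, 8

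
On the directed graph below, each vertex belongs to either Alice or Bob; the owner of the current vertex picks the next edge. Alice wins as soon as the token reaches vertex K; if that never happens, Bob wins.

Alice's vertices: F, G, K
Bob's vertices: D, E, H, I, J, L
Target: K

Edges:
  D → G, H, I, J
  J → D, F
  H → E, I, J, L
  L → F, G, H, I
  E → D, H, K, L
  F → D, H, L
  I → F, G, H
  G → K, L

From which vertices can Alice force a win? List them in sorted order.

A0 = {K}
A1: add {G} — G (Alice) has G→K.
A2 = A1; e.g. D (Bob) can still go to H. Fixed point.
Alice's winning region = {G, K}.

G, K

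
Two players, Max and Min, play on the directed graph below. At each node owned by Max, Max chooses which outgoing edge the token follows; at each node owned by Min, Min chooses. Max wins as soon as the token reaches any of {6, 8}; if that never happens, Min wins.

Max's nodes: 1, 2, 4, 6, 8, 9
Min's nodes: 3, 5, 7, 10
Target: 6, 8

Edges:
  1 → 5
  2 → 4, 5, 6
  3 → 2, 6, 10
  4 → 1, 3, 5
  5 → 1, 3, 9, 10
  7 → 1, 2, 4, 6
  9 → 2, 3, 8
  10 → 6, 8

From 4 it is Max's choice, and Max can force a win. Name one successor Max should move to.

A0 = {6, 8}
A1: add {2, 9, 10} — 2 (Max) has 2→6; 9 (Max) has 9→8; 10 (Min): all of {6, 8} already in.
A2: add {3} — 3 (Min): all of {2, 6, 10} already in.
A3: add {4} — 4 (Max) has 4→3.
A4 = A3; e.g. 1 (Max) has no edge into A3. Fixed point.
From 4, successor 3 is in the attractor (rank 2); the other successors 1, 5 are not.

3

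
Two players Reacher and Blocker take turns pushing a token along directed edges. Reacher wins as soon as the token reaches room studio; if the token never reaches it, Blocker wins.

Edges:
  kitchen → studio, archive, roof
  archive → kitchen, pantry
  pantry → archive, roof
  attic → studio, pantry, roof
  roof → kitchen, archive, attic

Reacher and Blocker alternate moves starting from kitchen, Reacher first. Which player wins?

Reacher

Track states (vertex, player-to-move).
A0 = {(studio,Reacher), (studio,Blocker)}
A1: add {(kitchen,Reacher), (attic,Reacher)}.
(kitchen,Reacher) ∈ A1 ⇒ Reacher forces the target.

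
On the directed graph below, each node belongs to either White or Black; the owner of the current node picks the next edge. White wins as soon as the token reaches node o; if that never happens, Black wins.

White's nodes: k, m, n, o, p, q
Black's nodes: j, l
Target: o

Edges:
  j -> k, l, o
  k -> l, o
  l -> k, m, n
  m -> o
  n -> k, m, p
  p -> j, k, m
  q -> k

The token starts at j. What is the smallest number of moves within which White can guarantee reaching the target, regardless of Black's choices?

4

A0 = {o}
A1: add {k, m} — k (White) has k→o; m (White) has m→o.
A2: add {n, p, q} — n (White) has n→k; p (White) has p→k; q (White) has q→k.
A3: add {l} — l (Black): all of {k, m, n} already in.
A4: add {j} — j (Black): all of {k, l, o} already in.
A4 = all vertices. Fixed point.
j enters the attractor at level 4, so White can force the target in 4 moves from there.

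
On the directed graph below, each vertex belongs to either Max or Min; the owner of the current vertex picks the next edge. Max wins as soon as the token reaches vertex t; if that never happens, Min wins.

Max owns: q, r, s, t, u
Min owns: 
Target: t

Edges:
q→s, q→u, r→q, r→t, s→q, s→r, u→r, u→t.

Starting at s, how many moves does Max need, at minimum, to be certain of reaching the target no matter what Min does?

2

A0 = {t}
A1: add {r, u} — r (Max) has r→t; u (Max) has u→t.
A2: add {q, s} — q (Max) has q→u; s (Max) has s→r.
A2 = all vertices. Fixed point.
s enters the attractor at level 2, so Max can force the target in 2 moves from there.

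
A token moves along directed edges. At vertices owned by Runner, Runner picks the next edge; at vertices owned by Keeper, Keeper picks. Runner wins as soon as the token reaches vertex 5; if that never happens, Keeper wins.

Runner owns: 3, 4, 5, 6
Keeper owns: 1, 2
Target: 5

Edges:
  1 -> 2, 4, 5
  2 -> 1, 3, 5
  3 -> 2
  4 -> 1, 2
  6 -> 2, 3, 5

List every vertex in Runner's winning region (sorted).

5, 6

A0 = {5}
A1: add {6} — 6 (Runner) has 6→5.
A2 = A1; e.g. 1 (Keeper) can still go to 2. Fixed point.
Runner's winning region = {5, 6}.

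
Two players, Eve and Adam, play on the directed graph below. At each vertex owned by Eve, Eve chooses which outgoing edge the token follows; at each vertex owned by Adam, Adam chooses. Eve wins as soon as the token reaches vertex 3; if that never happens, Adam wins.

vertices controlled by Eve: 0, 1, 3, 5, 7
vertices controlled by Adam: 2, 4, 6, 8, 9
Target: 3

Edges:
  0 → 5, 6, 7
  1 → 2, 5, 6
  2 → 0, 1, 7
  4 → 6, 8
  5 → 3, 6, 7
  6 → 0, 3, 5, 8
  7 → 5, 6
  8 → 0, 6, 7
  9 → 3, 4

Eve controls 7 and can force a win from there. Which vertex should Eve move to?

A0 = {3}
A1: add {5} — 5 (Eve) has 5→3.
A2: add {0, 1, 7} — 0 (Eve) has 0→5; 1 (Eve) has 1→5; 7 (Eve) has 7→5.
A3: add {2} — 2 (Adam): all of {0, 1, 7} already in.
A4 = A3; e.g. 4 (Adam) can still go to 6. Fixed point.
From 7, successor 5 is in the attractor (rank 1); the other successor 6 is not.

5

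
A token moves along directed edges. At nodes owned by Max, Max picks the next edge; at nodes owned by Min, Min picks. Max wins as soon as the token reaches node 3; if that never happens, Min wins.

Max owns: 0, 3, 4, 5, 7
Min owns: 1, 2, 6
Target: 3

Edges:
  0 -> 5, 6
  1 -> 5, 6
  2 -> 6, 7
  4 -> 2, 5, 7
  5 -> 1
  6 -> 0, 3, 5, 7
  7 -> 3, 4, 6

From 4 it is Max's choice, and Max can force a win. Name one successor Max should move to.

A0 = {3}
A1: add {7} — 7 (Max) has 7→3.
A2: add {4} — 4 (Max) has 4→7.
A3 = A2; e.g. 0 (Max) has no edge into A2. Fixed point.
From 4, successor 7 is in the attractor (rank 1); the other successors 2, 5 are not.

7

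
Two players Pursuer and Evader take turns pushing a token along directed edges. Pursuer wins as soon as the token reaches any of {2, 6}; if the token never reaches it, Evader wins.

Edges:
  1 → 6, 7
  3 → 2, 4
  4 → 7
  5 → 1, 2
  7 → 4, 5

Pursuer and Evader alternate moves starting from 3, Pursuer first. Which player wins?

Pursuer

Track states (vertex, player-to-move).
A0 = {(2,Pursuer), (2,Evader), (6,Pursuer), (6,Evader)}
A1: add {(1,Pursuer), (3,Pursuer), (5,Pursuer)}.
(3,Pursuer) ∈ A1 ⇒ Pursuer forces the target.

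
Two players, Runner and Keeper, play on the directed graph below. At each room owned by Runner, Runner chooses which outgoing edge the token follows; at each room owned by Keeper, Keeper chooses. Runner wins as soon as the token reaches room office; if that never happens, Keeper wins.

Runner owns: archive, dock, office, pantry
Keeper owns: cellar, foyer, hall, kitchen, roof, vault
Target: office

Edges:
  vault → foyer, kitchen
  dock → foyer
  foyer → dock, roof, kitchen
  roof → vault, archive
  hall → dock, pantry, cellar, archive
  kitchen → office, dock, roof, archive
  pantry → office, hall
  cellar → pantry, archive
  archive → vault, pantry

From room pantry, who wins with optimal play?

A0 = {office}
A1: add {pantry} — pantry (Runner) has pantry→office.
pantry ∈ A1, so Runner can force the target.

Runner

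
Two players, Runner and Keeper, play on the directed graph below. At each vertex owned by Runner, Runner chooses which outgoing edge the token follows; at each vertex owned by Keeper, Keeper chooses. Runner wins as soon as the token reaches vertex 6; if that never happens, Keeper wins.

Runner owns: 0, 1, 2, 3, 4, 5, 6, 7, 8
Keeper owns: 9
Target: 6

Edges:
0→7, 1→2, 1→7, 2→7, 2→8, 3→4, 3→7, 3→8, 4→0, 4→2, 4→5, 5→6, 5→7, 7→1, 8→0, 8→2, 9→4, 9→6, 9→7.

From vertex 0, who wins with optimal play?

A0 = {6}
A1: add {5} — 5 (Runner) has 5→6.
A2: add {4} — 4 (Runner) has 4→5.
A3: add {3} — 3 (Runner) has 3→4.
A4 = A3; e.g. 0 (Runner) has no edge into A3. Fixed point.
0 never enters the attractor, so Keeper can avoid the target forever.

Keeper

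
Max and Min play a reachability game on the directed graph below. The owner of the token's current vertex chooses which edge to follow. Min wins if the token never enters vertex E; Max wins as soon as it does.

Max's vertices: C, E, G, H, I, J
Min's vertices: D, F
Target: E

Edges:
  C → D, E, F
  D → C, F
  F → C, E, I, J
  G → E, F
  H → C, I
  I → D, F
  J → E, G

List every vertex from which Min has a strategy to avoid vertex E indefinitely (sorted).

D, F, I

A0 = {E}
A1: add {C, G, J} — C (Max) has C→E; G (Max) has G→E; J (Max) has J→E.
A2: add {H} — H (Max) has H→C.
A3 = A2; e.g. D (Min) can still go to F. Fixed point.
Max's attractor = {C, E, G, H, J}; Min avoids the target exactly from the complement.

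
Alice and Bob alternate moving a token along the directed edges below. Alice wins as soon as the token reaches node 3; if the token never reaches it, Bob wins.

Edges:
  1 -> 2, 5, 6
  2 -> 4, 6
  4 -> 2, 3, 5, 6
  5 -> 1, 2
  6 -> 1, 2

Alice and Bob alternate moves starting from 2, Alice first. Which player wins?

Track states (vertex, player-to-move).
A0 = {(3,Alice), (3,Bob)}
A1: add {(4,Alice)}.
A2 = A1; e.g. (1,Alice) stays out. (2,Alice) never enters ⇒ Bob avoids the target.

Bob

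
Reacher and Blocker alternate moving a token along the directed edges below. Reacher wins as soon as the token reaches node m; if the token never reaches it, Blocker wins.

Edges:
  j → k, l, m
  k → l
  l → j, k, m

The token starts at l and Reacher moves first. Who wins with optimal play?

Track states (vertex, player-to-move).
A0 = {(m,Reacher), (m,Blocker)}
A1: add {(j,Reacher), (l,Reacher)}.
(l,Reacher) ∈ A1 ⇒ Reacher forces the target.

Reacher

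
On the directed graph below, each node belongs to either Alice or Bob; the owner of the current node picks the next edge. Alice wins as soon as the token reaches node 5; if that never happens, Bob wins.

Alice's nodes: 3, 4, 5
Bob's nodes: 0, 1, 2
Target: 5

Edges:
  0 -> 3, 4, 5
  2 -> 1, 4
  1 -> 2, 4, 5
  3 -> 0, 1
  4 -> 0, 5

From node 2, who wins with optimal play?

Bob

A0 = {5}
A1: add {4} — 4 (Alice) has 4→5.
A2 = A1; e.g. 0 (Bob) can still go to 3. Fixed point.
2 never enters the attractor, so Bob can avoid the target forever.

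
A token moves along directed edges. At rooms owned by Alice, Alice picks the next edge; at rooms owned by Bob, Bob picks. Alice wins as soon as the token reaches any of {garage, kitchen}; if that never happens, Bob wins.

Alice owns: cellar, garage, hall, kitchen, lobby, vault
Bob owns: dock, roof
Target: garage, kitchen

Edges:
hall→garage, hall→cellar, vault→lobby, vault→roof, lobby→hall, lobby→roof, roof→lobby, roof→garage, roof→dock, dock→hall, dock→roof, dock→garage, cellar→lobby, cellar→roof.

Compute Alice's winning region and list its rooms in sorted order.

cellar, garage, hall, kitchen, lobby, vault

A0 = {garage, kitchen}
A1: add {hall} — hall (Alice) has hall→garage.
A2: add {lobby} — lobby (Alice) has lobby→hall.
A3: add {cellar, vault} — vault (Alice) has vault→lobby; cellar (Alice) has cellar→lobby.
A4 = A3; e.g. roof (Bob) can still go to dock. Fixed point.
Alice's winning region = {cellar, garage, hall, kitchen, lobby, vault}.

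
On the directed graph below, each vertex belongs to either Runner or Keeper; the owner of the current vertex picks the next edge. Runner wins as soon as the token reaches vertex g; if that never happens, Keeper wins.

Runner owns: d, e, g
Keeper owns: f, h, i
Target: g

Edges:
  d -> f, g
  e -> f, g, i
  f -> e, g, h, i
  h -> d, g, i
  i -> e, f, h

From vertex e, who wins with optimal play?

Runner

A0 = {g}
A1: add {d, e} — d (Runner) has d→g; e (Runner) has e→g.
A2 = A1; e.g. f (Keeper) can still go to h. Fixed point.
e ∈ A1, so Runner can force the target.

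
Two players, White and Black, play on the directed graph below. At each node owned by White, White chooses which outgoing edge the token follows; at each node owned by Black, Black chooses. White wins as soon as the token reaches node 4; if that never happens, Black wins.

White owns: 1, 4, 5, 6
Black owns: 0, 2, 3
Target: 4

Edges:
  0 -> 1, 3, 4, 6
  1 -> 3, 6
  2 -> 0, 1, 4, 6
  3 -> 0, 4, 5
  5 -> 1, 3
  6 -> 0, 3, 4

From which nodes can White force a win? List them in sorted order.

A0 = {4}
A1: add {6} — 6 (White) has 6→4.
A2: add {1} — 1 (White) has 1→6.
A3: add {5} — 5 (White) has 5→1.
A4 = A3; e.g. 0 (Black) can still go to 3. Fixed point.
White's winning region = {1, 4, 5, 6}.

1, 4, 5, 6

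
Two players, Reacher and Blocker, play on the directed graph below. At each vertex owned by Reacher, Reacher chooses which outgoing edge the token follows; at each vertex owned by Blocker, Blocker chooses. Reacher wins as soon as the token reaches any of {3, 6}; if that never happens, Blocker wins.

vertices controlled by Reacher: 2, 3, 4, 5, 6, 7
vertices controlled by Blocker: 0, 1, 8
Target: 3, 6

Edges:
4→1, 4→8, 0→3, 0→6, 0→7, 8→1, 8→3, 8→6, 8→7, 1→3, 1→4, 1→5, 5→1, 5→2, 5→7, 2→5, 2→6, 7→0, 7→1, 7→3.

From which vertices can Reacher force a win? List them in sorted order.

0, 2, 3, 5, 6, 7

A0 = {3, 6}
A1: add {2, 7} — 2 (Reacher) has 2→6; 7 (Reacher) has 7→3.
A2: add {0, 5} — 0 (Blocker): all of {3, 6, 7} already in; 5 (Reacher) has 5→2.
A3 = A2; e.g. 1 (Blocker) can still go to 4. Fixed point.
Reacher's winning region = {0, 2, 3, 5, 6, 7}.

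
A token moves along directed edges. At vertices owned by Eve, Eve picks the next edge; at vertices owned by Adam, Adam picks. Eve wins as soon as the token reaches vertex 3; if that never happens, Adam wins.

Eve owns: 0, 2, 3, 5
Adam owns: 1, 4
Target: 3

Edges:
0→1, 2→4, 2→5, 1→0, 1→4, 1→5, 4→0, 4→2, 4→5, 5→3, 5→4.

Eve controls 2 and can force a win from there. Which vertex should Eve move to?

5

A0 = {3}
A1: add {5} — 5 (Eve) has 5→3.
A2: add {2} — 2 (Eve) has 2→5.
A3 = A2; e.g. 0 (Eve) has no edge into A2. Fixed point.
From 2, successor 5 is in the attractor (rank 1); the other successor 4 is not.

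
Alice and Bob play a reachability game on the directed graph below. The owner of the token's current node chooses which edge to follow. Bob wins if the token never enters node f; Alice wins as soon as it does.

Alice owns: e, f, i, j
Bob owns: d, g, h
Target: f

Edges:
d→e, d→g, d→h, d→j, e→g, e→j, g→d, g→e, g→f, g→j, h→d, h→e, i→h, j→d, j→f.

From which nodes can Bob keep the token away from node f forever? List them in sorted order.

d, g, h, i

A0 = {f}
A1: add {j} — j (Alice) has j→f.
A2: add {e} — e (Alice) has e→j.
A3 = A2; e.g. d (Bob) can still go to g. Fixed point.
Alice's attractor = {e, f, j}; Bob avoids the target exactly from the complement.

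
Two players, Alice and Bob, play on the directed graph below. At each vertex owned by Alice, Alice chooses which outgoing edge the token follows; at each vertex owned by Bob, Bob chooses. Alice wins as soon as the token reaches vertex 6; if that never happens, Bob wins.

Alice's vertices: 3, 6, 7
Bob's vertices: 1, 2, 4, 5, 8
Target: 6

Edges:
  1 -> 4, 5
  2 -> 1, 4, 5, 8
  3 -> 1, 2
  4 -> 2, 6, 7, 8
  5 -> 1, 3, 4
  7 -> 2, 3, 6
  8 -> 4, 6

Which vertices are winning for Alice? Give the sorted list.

6, 7

A0 = {6}
A1: add {7} — 7 (Alice) has 7→6.
A2 = A1; e.g. 1 (Bob) can still go to 4. Fixed point.
Alice's winning region = {6, 7}.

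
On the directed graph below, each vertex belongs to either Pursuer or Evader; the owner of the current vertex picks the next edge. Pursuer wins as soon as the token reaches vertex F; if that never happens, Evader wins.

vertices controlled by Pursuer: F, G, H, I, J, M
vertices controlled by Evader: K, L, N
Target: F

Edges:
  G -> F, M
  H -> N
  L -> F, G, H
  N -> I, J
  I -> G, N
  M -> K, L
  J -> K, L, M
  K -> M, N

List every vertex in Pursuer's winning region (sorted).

F, G, I

A0 = {F}
A1: add {G} — G (Pursuer) has G→F.
A2: add {I} — I (Pursuer) has I→G.
A3 = A2; e.g. H (Pursuer) has no edge into A2. Fixed point.
Pursuer's winning region = {F, G, I}.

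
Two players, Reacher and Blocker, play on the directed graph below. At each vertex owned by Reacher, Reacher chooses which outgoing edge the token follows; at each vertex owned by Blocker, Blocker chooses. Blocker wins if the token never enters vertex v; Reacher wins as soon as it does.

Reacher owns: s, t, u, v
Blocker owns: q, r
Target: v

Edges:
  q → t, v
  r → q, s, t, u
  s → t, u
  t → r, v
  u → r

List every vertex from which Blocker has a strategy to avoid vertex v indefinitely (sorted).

r, u

A0 = {v}
A1: add {t} — t (Reacher) has t→v.
A2: add {q, s} — q (Blocker): all of {t, v} already in; s (Reacher) has s→t.
A3 = A2; e.g. r (Blocker) can still go to u. Fixed point.
Reacher's attractor = {q, s, t, v}; Blocker avoids the target exactly from the complement.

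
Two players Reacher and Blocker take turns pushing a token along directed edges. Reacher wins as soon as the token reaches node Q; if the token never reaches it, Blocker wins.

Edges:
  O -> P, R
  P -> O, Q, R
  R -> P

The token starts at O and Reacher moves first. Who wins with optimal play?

Reacher

Track states (vertex, player-to-move).
A0 = {(Q,Reacher), (Q,Blocker)}
A1: add {(P,Reacher)}.
A2: add {(R,Blocker)}.
A3: add {(O,Reacher)}.
(O,Reacher) ∈ A3 ⇒ Reacher forces the target.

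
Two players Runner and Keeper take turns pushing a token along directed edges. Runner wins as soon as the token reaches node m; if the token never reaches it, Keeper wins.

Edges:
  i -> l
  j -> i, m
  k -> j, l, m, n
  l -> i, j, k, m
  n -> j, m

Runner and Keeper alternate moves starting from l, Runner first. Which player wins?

Track states (vertex, player-to-move).
A0 = {(m,Runner), (m,Keeper)}
A1: add {(j,Runner), (k,Runner), (l,Runner), (n,Runner)}.
(l,Runner) ∈ A1 ⇒ Runner forces the target.

Runner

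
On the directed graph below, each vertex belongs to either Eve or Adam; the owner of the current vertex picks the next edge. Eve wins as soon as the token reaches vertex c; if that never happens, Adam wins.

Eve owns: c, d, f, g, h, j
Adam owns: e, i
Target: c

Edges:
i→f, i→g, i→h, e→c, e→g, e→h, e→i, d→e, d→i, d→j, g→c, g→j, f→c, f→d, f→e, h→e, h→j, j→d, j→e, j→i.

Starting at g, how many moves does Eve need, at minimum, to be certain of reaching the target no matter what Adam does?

1

A0 = {c}
A1: add {f, g} — f (Eve) has f→c; g (Eve) has g→c.
A2 = A1; e.g. d (Eve) has no edge into A1. Fixed point.
g enters the attractor at level 1, so Eve can force the target in 1 move from there.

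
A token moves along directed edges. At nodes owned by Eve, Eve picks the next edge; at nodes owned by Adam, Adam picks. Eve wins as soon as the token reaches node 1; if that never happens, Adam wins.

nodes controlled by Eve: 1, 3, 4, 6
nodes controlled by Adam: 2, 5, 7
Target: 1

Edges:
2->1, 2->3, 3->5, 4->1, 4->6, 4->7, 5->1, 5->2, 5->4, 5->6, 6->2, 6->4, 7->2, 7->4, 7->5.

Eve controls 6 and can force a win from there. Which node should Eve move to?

4

A0 = {1}
A1: add {4} — 4 (Eve) has 4→1.
A2: add {6} — 6 (Eve) has 6→4.
A3 = A2; e.g. 2 (Adam) can still go to 3. Fixed point.
From 6, successor 4 is in the attractor (rank 1); the other successor 2 is not.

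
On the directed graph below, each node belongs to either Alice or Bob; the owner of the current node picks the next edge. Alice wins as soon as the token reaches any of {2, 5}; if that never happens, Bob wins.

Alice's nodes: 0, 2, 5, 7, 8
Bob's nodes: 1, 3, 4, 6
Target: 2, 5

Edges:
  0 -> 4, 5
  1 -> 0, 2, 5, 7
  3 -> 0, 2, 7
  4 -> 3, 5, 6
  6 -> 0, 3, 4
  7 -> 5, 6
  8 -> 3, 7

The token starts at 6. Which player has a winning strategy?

A0 = {2, 5}
A1: add {0, 7} — 0 (Alice) has 0→5; 7 (Alice) has 7→5.
A2: add {1, 3, 8} — 1 (Bob): all of {0, 2, 5, 7} already in; 3 (Bob): all of {0, 2, 7} already in; 8 (Alice) has 8→7.
A3 = A2; e.g. 4 (Bob) can still go to 6. Fixed point.
6 never enters the attractor, so Bob can avoid the target forever.

Bob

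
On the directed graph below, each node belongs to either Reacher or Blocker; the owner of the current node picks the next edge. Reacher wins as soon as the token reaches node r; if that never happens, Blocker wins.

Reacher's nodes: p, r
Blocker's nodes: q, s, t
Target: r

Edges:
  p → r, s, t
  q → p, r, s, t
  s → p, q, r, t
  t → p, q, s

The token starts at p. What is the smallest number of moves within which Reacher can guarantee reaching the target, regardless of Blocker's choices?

A0 = {r}
A1: add {p} — p (Reacher) has p→r.
A2 = A1; e.g. q (Blocker) can still go to s. Fixed point.
p enters the attractor at level 1, so Reacher can force the target in 1 move from there.

1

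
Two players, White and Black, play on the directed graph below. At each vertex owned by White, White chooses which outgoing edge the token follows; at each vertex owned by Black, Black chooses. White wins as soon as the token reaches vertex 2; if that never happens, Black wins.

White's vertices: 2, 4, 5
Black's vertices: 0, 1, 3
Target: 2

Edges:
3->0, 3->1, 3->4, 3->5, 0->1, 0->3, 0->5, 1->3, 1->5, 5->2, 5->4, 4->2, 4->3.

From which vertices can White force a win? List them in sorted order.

A0 = {2}
A1: add {4, 5} — 4 (White) has 4→2; 5 (White) has 5→2.
A2 = A1; e.g. 0 (Black) can still go to 1. Fixed point.
White's winning region = {2, 4, 5}.

2, 4, 5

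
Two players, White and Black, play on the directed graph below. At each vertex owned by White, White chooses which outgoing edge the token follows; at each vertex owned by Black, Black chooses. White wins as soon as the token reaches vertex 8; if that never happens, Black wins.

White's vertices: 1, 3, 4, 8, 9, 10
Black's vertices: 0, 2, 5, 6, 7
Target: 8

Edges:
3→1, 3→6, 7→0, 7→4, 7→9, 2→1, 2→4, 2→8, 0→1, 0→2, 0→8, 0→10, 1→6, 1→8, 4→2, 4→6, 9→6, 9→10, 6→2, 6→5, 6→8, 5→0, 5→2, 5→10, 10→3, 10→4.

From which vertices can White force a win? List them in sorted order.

A0 = {8}
A1: add {1} — 1 (White) has 1→8.
A2: add {3} — 3 (White) has 3→1.
A3: add {10} — 10 (White) has 10→3.
A4: add {9} — 9 (White) has 9→10.
A5 = A4; e.g. 0 (Black) can still go to 2. Fixed point.
White's winning region = {1, 3, 8, 9, 10}.

1, 3, 8, 9, 10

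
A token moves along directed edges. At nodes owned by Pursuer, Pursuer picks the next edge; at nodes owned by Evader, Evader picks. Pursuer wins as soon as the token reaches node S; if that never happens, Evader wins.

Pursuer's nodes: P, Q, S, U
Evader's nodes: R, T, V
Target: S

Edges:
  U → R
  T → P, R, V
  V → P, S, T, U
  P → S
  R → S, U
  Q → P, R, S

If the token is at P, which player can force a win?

A0 = {S}
A1: add {P, Q} — P (Pursuer) has P→S; Q (Pursuer) has Q→S.
A2 = A1; e.g. R (Evader) can still go to U. Fixed point.
P ∈ A1, so Pursuer can force the target.

Pursuer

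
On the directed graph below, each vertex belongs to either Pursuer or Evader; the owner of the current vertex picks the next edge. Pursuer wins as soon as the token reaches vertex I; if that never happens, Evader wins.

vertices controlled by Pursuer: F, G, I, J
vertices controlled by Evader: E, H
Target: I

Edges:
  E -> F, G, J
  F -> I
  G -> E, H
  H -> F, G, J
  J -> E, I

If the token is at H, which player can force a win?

Evader

A0 = {I}
A1: add {F, J} — F (Pursuer) has F→I; J (Pursuer) has J→I.
A2 = A1; e.g. E (Evader) can still go to G. Fixed point.
H never enters the attractor, so Evader can avoid the target forever.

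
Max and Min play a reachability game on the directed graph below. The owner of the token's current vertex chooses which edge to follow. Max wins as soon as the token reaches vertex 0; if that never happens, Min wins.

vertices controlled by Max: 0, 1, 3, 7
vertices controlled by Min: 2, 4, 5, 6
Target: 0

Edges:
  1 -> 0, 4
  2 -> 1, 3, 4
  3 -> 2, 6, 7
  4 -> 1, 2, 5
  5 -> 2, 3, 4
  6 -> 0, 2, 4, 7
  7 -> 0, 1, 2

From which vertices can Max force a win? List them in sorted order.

0, 1, 3, 7

A0 = {0}
A1: add {1, 7} — 1 (Max) has 1→0; 7 (Max) has 7→0.
A2: add {3} — 3 (Max) has 3→7.
A3 = A2; e.g. 2 (Min) can still go to 4. Fixed point.
Max's winning region = {0, 1, 3, 7}.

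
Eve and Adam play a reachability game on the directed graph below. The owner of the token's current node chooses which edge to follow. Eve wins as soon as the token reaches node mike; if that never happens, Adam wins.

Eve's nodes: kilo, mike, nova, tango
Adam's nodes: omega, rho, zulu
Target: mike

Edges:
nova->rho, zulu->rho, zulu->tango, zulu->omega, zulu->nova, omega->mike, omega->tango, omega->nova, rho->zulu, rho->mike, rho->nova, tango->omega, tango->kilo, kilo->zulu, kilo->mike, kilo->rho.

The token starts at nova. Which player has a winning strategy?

A0 = {mike}
A1: add {kilo} — kilo (Eve) has kilo→mike.
A2: add {tango} — tango (Eve) has tango→kilo.
A3 = A2; e.g. zulu (Adam) can still go to rho. Fixed point.
nova never enters the attractor, so Adam can avoid the target forever.

Adam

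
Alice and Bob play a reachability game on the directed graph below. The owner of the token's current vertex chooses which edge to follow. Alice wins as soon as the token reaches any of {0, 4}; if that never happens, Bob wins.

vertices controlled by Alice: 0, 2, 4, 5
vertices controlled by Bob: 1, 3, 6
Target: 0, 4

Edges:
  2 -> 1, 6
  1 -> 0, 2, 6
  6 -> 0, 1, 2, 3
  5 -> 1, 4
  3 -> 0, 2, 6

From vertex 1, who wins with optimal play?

A0 = {0, 4}
A1: add {5} — 5 (Alice) has 5→4.
A2 = A1; e.g. 1 (Bob) can still go to 2. Fixed point.
1 never enters the attractor, so Bob can avoid the target forever.

Bob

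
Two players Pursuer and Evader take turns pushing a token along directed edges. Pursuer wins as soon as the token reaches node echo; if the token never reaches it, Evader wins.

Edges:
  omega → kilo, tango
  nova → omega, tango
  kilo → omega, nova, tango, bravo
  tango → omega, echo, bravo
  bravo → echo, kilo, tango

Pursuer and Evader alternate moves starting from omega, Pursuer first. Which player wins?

Evader

Track states (vertex, player-to-move).
A0 = {(echo,Pursuer), (echo,Evader)}
A1: add {(tango,Pursuer), (bravo,Pursuer)}.
A2 = A1; e.g. (omega,Pursuer) stays out. (omega,Pursuer) never enters ⇒ Evader avoids the target.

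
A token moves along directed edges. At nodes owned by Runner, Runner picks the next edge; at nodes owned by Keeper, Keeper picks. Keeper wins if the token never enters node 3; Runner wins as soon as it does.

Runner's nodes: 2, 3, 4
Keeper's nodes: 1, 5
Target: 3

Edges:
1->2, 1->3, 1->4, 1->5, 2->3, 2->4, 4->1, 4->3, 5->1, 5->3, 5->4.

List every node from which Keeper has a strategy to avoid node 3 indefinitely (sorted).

1, 5

A0 = {3}
A1: add {2, 4} — 2 (Runner) has 2→3; 4 (Runner) has 4→3.
A2 = A1; e.g. 1 (Keeper) can still go to 5. Fixed point.
Runner's attractor = {2, 3, 4}; Keeper avoids the target exactly from the complement.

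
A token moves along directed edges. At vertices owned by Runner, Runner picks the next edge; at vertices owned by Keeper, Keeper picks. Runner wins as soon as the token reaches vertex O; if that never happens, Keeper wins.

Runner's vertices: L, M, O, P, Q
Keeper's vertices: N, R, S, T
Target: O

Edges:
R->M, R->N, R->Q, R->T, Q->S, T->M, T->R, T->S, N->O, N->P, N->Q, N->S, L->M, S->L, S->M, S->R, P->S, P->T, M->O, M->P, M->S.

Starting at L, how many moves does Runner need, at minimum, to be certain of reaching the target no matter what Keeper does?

2

A0 = {O}
A1: add {M} — M (Runner) has M→O.
A2: add {L} — L (Runner) has L→M.
A3 = A2; e.g. N (Keeper) can still go to P. Fixed point.
L enters the attractor at level 2, so Runner can force the target in 2 moves from there.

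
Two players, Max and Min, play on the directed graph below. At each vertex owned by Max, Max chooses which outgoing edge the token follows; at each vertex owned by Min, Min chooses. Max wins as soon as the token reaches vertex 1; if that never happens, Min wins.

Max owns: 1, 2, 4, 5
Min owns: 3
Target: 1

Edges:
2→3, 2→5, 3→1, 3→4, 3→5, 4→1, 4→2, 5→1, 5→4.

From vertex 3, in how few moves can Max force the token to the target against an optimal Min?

A0 = {1}
A1: add {4, 5} — 4 (Max) has 4→1; 5 (Max) has 5→1.
A2: add {2, 3} — 2 (Max) has 2→5; 3 (Min): all of {1, 4, 5} already in.
A2 = all vertices. Fixed point.
3 enters the attractor at level 2, so Max can force the target in 2 moves from there.

2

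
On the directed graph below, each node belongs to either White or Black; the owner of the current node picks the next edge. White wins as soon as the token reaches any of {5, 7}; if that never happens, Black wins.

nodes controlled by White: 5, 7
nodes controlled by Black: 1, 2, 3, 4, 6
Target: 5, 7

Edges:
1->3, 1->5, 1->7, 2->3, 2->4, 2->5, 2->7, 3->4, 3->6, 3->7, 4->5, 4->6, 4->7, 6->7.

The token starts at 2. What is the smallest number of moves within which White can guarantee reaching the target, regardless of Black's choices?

A0 = {5, 7}
A1: add {6} — 6 (Black): all of {7} already in.
A2: add {4} — 4 (Black): all of {5, 6, 7} already in.
A3: add {3} — 3 (Black): all of {4, 6, 7} already in.
A4: add {1, 2} — 1 (Black): all of {3, 5, 7} already in; 2 (Black): all of {3, 4, 5, 7} already in.
A4 = all vertices. Fixed point.
2 enters the attractor at level 4, so White can force the target in 4 moves from there.

4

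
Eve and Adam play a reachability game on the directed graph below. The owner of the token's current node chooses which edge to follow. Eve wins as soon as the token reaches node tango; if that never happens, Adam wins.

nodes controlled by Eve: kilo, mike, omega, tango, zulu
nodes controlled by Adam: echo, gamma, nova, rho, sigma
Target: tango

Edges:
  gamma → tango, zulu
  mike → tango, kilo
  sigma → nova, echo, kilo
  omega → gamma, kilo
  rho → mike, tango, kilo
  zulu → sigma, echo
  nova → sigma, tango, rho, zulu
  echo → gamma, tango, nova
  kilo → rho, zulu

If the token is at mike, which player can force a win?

Eve

A0 = {tango}
A1: add {mike} — mike (Eve) has mike→tango.
A2 = A1; e.g. gamma (Adam) can still go to zulu. Fixed point.
mike ∈ A1, so Eve can force the target.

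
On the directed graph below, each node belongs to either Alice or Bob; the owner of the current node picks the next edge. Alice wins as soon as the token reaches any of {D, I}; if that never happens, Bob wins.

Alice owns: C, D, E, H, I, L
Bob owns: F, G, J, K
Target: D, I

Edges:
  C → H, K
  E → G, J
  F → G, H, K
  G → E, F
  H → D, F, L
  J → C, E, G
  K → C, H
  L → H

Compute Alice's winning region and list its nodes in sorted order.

C, D, H, I, K, L

A0 = {D, I}
A1: add {H} — H (Alice) has H→D.
A2: add {C, L} — C (Alice) has C→H; L (Alice) has L→H.
A3: add {K} — K (Bob): all of {C, H} already in.
A4 = A3; e.g. E (Alice) has no edge into A3. Fixed point.
Alice's winning region = {C, D, H, I, K, L}.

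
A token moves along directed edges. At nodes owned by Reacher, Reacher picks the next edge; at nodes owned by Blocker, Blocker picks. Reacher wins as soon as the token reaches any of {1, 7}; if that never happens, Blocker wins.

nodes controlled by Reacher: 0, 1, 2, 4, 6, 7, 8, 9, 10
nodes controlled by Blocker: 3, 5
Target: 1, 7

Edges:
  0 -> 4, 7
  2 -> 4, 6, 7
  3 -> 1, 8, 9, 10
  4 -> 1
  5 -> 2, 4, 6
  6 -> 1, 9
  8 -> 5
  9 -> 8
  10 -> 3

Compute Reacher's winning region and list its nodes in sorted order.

A0 = {1, 7}
A1: add {0, 2, 4, 6} — 0 (Reacher) has 0→7; 2 (Reacher) has 2→7; 4 (Reacher) has 4→1; 6 (Reacher) has 6→1.
A2: add {5} — 5 (Blocker): all of {2, 4, 6} already in.
A3: add {8} — 8 (Reacher) has 8→5.
A4: add {9} — 9 (Reacher) has 9→8.
A5 = A4; e.g. 3 (Blocker) can still go to 10. Fixed point.
Reacher's winning region = {0, 1, 2, 4, 5, 6, 7, 8, 9}.

0, 1, 2, 4, 5, 6, 7, 8, 9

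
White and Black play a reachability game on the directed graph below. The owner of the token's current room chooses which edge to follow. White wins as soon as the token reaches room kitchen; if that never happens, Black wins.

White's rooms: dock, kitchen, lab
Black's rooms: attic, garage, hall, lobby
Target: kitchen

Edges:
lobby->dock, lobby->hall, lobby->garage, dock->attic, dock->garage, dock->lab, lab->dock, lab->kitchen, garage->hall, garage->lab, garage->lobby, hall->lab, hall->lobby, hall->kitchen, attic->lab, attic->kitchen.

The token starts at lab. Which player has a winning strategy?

A0 = {kitchen}
A1: add {lab} — lab (White) has lab→kitchen.
lab ∈ A1, so White can force the target.

White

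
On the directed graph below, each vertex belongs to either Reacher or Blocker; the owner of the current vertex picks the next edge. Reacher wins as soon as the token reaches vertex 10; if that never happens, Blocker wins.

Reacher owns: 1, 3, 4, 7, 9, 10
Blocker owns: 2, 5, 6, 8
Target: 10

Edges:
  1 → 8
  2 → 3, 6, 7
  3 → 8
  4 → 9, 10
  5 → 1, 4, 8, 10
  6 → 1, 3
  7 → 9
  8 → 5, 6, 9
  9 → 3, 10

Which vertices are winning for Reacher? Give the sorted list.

4, 7, 9, 10

A0 = {10}
A1: add {4, 9} — 4 (Reacher) has 4→10; 9 (Reacher) has 9→10.
A2: add {7} — 7 (Reacher) has 7→9.
A3 = A2; e.g. 1 (Reacher) has no edge into A2. Fixed point.
Reacher's winning region = {4, 7, 9, 10}.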